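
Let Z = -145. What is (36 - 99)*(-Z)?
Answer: -9135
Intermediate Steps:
(36 - 99)*(-Z) = (36 - 99)*(-1*(-145)) = -63*145 = -9135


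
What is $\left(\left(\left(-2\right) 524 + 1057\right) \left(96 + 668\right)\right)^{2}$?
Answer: $47279376$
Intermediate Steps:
$\left(\left(\left(-2\right) 524 + 1057\right) \left(96 + 668\right)\right)^{2} = \left(\left(-1048 + 1057\right) 764\right)^{2} = \left(9 \cdot 764\right)^{2} = 6876^{2} = 47279376$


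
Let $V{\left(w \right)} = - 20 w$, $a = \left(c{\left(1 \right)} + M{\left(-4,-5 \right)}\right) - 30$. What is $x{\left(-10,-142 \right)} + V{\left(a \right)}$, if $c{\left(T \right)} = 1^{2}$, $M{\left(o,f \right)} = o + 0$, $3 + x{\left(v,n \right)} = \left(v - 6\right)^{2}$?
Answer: $913$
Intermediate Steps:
$x{\left(v,n \right)} = -3 + \left(-6 + v\right)^{2}$ ($x{\left(v,n \right)} = -3 + \left(v - 6\right)^{2} = -3 + \left(-6 + v\right)^{2}$)
$M{\left(o,f \right)} = o$
$c{\left(T \right)} = 1$
$a = -33$ ($a = \left(1 - 4\right) - 30 = -3 - 30 = -33$)
$x{\left(-10,-142 \right)} + V{\left(a \right)} = \left(-3 + \left(-6 - 10\right)^{2}\right) - -660 = \left(-3 + \left(-16\right)^{2}\right) + 660 = \left(-3 + 256\right) + 660 = 253 + 660 = 913$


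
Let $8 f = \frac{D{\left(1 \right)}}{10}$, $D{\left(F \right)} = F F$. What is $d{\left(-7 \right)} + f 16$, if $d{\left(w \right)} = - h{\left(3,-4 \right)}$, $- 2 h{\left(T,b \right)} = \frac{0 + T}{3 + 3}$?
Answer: $\frac{9}{20} \approx 0.45$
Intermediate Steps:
$h{\left(T,b \right)} = - \frac{T}{12}$ ($h{\left(T,b \right)} = - \frac{\left(0 + T\right) \frac{1}{3 + 3}}{2} = - \frac{T \frac{1}{6}}{2} = - \frac{\frac{1}{6} T}{2} = - \frac{T}{12}$)
$D{\left(F \right)} = F^{2}$
$d{\left(w \right)} = \frac{1}{4}$ ($d{\left(w \right)} = - \frac{\left(-1\right) 3}{12} = \left(-1\right) \left(- \frac{1}{4}\right) = \frac{1}{4}$)
$f = \frac{1}{80}$ ($f = \frac{1^{2} \cdot \frac{1}{10}}{8} = \frac{1 \cdot \frac{1}{10}}{8} = \frac{1}{8} \cdot \frac{1}{10} = \frac{1}{80} \approx 0.0125$)
$d{\left(-7 \right)} + f 16 = \frac{1}{4} + \frac{1}{80} \cdot 16 = \frac{1}{4} + \frac{1}{5} = \frac{9}{20}$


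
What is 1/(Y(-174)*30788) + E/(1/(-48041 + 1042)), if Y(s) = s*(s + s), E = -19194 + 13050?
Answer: 538331502164115457/1864274976 ≈ 2.8876e+8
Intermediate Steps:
E = -6144
Y(s) = 2*s**2 (Y(s) = s*(2*s) = 2*s**2)
1/(Y(-174)*30788) + E/(1/(-48041 + 1042)) = 1/((2*(-174)**2)*30788) - 6144/(1/(-48041 + 1042)) = (1/30788)/(2*30276) - 6144/(1/(-46999)) = (1/30788)/60552 - 6144/(-1/46999) = (1/60552)*(1/30788) - 6144*(-46999) = 1/1864274976 + 288761856 = 538331502164115457/1864274976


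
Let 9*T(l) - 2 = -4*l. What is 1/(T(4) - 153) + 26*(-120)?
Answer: -4339929/1391 ≈ -3120.0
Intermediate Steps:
T(l) = 2/9 - 4*l/9 (T(l) = 2/9 + (-4*l)/9 = 2/9 - 4*l/9)
1/(T(4) - 153) + 26*(-120) = 1/((2/9 - 4/9*4) - 153) + 26*(-120) = 1/((2/9 - 16/9) - 153) - 3120 = 1/(-14/9 - 153) - 3120 = 1/(-1391/9) - 3120 = -9/1391 - 3120 = -4339929/1391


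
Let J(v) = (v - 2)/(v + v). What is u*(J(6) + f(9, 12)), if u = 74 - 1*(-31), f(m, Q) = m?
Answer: 980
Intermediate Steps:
J(v) = (-2 + v)/(2*v) (J(v) = (-2 + v)/((2*v)) = (-2 + v)*(1/(2*v)) = (-2 + v)/(2*v))
u = 105 (u = 74 + 31 = 105)
u*(J(6) + f(9, 12)) = 105*((½)*(-2 + 6)/6 + 9) = 105*((½)*(⅙)*4 + 9) = 105*(⅓ + 9) = 105*(28/3) = 980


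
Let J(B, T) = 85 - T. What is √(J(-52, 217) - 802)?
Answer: I*√934 ≈ 30.561*I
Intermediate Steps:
√(J(-52, 217) - 802) = √((85 - 1*217) - 802) = √((85 - 217) - 802) = √(-132 - 802) = √(-934) = I*√934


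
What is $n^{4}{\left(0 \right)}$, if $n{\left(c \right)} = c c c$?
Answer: $0$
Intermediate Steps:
$n{\left(c \right)} = c^{3}$ ($n{\left(c \right)} = c^{2} c = c^{3}$)
$n^{4}{\left(0 \right)} = \left(0^{3}\right)^{4} = 0^{4} = 0$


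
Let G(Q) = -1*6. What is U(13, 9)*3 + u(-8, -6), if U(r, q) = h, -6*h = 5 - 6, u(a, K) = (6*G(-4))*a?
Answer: 577/2 ≈ 288.50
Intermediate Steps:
G(Q) = -6
u(a, K) = -36*a (u(a, K) = (6*(-6))*a = -36*a)
h = 1/6 (h = -(5 - 6)/6 = -1/6*(-1) = 1/6 ≈ 0.16667)
U(r, q) = 1/6
U(13, 9)*3 + u(-8, -6) = (1/6)*3 - 36*(-8) = 1/2 + 288 = 577/2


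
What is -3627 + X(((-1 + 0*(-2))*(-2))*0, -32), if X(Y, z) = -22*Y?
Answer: -3627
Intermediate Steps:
-3627 + X(((-1 + 0*(-2))*(-2))*0, -32) = -3627 - 22*(-1 + 0*(-2))*(-2)*0 = -3627 - 22*(-1 + 0)*(-2)*0 = -3627 - 22*(-1*(-2))*0 = -3627 - 44*0 = -3627 - 22*0 = -3627 + 0 = -3627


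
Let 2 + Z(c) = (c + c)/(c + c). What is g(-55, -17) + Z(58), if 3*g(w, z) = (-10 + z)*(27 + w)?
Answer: 251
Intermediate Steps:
g(w, z) = (-10 + z)*(27 + w)/3 (g(w, z) = ((-10 + z)*(27 + w))/3 = (-10 + z)*(27 + w)/3)
Z(c) = -1 (Z(c) = -2 + (c + c)/(c + c) = -2 + (2*c)/((2*c)) = -2 + (2*c)*(1/(2*c)) = -2 + 1 = -1)
g(-55, -17) + Z(58) = (-90 + 9*(-17) - 10/3*(-55) + (1/3)*(-55)*(-17)) - 1 = (-90 - 153 + 550/3 + 935/3) - 1 = 252 - 1 = 251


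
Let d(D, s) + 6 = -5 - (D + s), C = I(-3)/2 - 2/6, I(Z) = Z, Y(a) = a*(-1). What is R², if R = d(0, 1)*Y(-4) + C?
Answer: 89401/36 ≈ 2483.4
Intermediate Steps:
Y(a) = -a
C = -11/6 (C = -3/2 - 2/6 = -3*½ - 2*⅙ = -3/2 - ⅓ = -11/6 ≈ -1.8333)
d(D, s) = -11 - D - s (d(D, s) = -6 + (-5 - (D + s)) = -6 + (-5 + (-D - s)) = -6 + (-5 - D - s) = -11 - D - s)
R = -299/6 (R = (-11 - 1*0 - 1*1)*(-1*(-4)) - 11/6 = (-11 + 0 - 1)*4 - 11/6 = -12*4 - 11/6 = -48 - 11/6 = -299/6 ≈ -49.833)
R² = (-299/6)² = 89401/36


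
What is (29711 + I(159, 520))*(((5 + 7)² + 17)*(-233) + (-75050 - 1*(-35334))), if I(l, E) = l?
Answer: -2306830230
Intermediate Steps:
(29711 + I(159, 520))*(((5 + 7)² + 17)*(-233) + (-75050 - 1*(-35334))) = (29711 + 159)*(((5 + 7)² + 17)*(-233) + (-75050 - 1*(-35334))) = 29870*((12² + 17)*(-233) + (-75050 + 35334)) = 29870*((144 + 17)*(-233) - 39716) = 29870*(161*(-233) - 39716) = 29870*(-37513 - 39716) = 29870*(-77229) = -2306830230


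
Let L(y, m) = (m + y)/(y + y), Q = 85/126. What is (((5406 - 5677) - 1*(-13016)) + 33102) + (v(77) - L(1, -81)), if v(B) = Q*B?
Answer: 826901/18 ≈ 45939.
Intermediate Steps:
Q = 85/126 (Q = 85*(1/126) = 85/126 ≈ 0.67460)
L(y, m) = (m + y)/(2*y) (L(y, m) = (m + y)/((2*y)) = (m + y)*(1/(2*y)) = (m + y)/(2*y))
v(B) = 85*B/126
(((5406 - 5677) - 1*(-13016)) + 33102) + (v(77) - L(1, -81)) = (((5406 - 5677) - 1*(-13016)) + 33102) + ((85/126)*77 - (-81 + 1)/(2*1)) = ((-271 + 13016) + 33102) + (935/18 - (-80)/2) = (12745 + 33102) + (935/18 - 1*(-40)) = 45847 + (935/18 + 40) = 45847 + 1655/18 = 826901/18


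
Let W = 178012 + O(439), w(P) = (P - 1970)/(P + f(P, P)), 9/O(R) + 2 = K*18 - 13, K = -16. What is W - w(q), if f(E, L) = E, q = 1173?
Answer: 42179304811/236946 ≈ 1.7801e+5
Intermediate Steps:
O(R) = -3/101 (O(R) = 9/(-2 + (-16*18 - 13)) = 9/(-2 + (-288 - 13)) = 9/(-2 - 301) = 9/(-303) = 9*(-1/303) = -3/101)
w(P) = (-1970 + P)/(2*P) (w(P) = (P - 1970)/(P + P) = (-1970 + P)/((2*P)) = (-1970 + P)*(1/(2*P)) = (-1970 + P)/(2*P))
W = 17979209/101 (W = 178012 - 3/101 = 17979209/101 ≈ 1.7801e+5)
W - w(q) = 17979209/101 - (-1970 + 1173)/(2*1173) = 17979209/101 - (-797)/(2*1173) = 17979209/101 - 1*(-797/2346) = 17979209/101 + 797/2346 = 42179304811/236946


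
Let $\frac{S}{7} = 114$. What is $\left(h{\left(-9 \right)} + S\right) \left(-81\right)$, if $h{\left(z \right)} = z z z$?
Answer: $-5589$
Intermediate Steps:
$S = 798$ ($S = 7 \cdot 114 = 798$)
$h{\left(z \right)} = z^{3}$ ($h{\left(z \right)} = z^{2} z = z^{3}$)
$\left(h{\left(-9 \right)} + S\right) \left(-81\right) = \left(\left(-9\right)^{3} + 798\right) \left(-81\right) = \left(-729 + 798\right) \left(-81\right) = 69 \left(-81\right) = -5589$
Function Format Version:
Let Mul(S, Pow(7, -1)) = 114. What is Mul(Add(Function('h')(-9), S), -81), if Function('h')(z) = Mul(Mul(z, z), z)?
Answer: -5589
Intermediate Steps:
S = 798 (S = Mul(7, 114) = 798)
Function('h')(z) = Pow(z, 3) (Function('h')(z) = Mul(Pow(z, 2), z) = Pow(z, 3))
Mul(Add(Function('h')(-9), S), -81) = Mul(Add(Pow(-9, 3), 798), -81) = Mul(Add(-729, 798), -81) = Mul(69, -81) = -5589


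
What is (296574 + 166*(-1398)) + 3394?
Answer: 67900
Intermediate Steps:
(296574 + 166*(-1398)) + 3394 = (296574 - 232068) + 3394 = 64506 + 3394 = 67900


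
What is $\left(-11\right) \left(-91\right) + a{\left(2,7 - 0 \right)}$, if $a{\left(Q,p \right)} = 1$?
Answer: $1002$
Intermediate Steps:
$\left(-11\right) \left(-91\right) + a{\left(2,7 - 0 \right)} = \left(-11\right) \left(-91\right) + 1 = 1001 + 1 = 1002$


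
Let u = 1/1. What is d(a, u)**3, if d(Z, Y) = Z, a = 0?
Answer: 0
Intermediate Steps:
u = 1
d(a, u)**3 = 0**3 = 0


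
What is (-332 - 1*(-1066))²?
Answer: 538756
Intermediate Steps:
(-332 - 1*(-1066))² = (-332 + 1066)² = 734² = 538756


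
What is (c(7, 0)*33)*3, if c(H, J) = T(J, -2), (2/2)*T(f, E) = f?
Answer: 0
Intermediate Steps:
T(f, E) = f
c(H, J) = J
(c(7, 0)*33)*3 = (0*33)*3 = 0*3 = 0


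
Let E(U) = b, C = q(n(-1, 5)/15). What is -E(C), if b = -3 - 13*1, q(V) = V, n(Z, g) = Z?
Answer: 16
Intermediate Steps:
b = -16 (b = -3 - 13 = -16)
C = -1/15 ≈ -0.066667
E(U) = -16
-E(C) = -1*(-16) = 16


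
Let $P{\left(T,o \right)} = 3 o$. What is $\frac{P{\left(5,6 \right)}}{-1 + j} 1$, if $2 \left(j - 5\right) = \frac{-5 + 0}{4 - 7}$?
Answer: $\frac{108}{29} \approx 3.7241$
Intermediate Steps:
$j = \frac{35}{6}$ ($j = 5 + \frac{\left(-5 + 0\right) \frac{1}{4 - 7}}{2} = 5 + \frac{\left(-5\right) \frac{1}{-3}}{2} = 5 + \frac{\left(-5\right) \left(- \frac{1}{3}\right)}{2} = 5 + \frac{1}{2} \cdot \frac{5}{3} = 5 + \frac{5}{6} = \frac{35}{6} \approx 5.8333$)
$\frac{P{\left(5,6 \right)}}{-1 + j} 1 = \frac{3 \cdot 6}{-1 + \frac{35}{6}} \cdot 1 = \frac{1}{\frac{29}{6}} \cdot 18 \cdot 1 = \frac{6}{29} \cdot 18 \cdot 1 = \frac{108}{29} \cdot 1 = \frac{108}{29}$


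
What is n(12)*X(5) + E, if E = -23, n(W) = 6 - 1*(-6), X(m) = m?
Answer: 37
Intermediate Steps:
n(W) = 12 (n(W) = 6 + 6 = 12)
n(12)*X(5) + E = 12*5 - 23 = 60 - 23 = 37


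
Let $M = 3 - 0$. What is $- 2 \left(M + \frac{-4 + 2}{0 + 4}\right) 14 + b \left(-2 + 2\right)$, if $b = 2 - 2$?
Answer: $-70$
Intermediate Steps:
$b = 0$
$M = 3$ ($M = 3 + 0 = 3$)
$- 2 \left(M + \frac{-4 + 2}{0 + 4}\right) 14 + b \left(-2 + 2\right) = - 2 \left(3 + \frac{-4 + 2}{0 + 4}\right) 14 + 0 \left(-2 + 2\right) = - 2 \left(3 - \frac{2}{4}\right) 14 + 0 \cdot 0 = - 2 \left(3 - \frac{1}{2}\right) 14 + 0 = \left(-2\right) \frac{5}{2} \cdot 14 + 0 = \left(-5\right) 14 + 0 = -70 + 0 = -70$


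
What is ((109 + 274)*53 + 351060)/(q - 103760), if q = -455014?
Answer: -371359/558774 ≈ -0.66460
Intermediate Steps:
((109 + 274)*53 + 351060)/(q - 103760) = ((109 + 274)*53 + 351060)/(-455014 - 103760) = (383*53 + 351060)/(-558774) = (20299 + 351060)*(-1/558774) = 371359*(-1/558774) = -371359/558774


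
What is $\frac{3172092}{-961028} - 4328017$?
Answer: $- \frac{1039837173392}{240257} \approx -4.328 \cdot 10^{6}$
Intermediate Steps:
$\frac{3172092}{-961028} - 4328017 = 3172092 \left(- \frac{1}{961028}\right) - 4328017 = - \frac{793023}{240257} - 4328017 = - \frac{1039837173392}{240257}$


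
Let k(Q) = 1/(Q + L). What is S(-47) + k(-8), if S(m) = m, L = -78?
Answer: -4043/86 ≈ -47.012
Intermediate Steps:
k(Q) = 1/(-78 + Q) (k(Q) = 1/(Q - 78) = 1/(-78 + Q))
S(-47) + k(-8) = -47 + 1/(-78 - 8) = -47 + 1/(-86) = -47 - 1/86 = -4043/86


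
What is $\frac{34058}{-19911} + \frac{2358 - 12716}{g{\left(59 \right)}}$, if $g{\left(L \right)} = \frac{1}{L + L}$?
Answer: $- \frac{24336134342}{19911} \approx -1.2222 \cdot 10^{6}$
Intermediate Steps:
$g{\left(L \right)} = \frac{1}{2 L}$
$\frac{34058}{-19911} + \frac{2358 - 12716}{g{\left(59 \right)}} = \frac{34058}{-19911} + \frac{2358 - 12716}{\frac{1}{2} \cdot \frac{1}{59}} = 34058 \left(- \frac{1}{19911}\right) - \frac{10358}{\frac{1}{2} \cdot \frac{1}{59}} = - \frac{34058}{19911} - 10358 \frac{1}{\frac{1}{118}} = - \frac{34058}{19911} - 1222244 = - \frac{24336134342}{19911}$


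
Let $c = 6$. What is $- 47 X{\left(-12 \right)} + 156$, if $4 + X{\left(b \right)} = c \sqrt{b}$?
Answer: $344 - 564 i \sqrt{3} \approx 344.0 - 976.88 i$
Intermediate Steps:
$X{\left(b \right)} = -4 + 6 \sqrt{b}$
$- 47 X{\left(-12 \right)} + 156 = - 47 \left(-4 + 6 \sqrt{-12}\right) + 156 = - 47 \left(-4 + 6 \cdot 2 i \sqrt{3}\right) + 156 = - 47 \left(-4 + 12 i \sqrt{3}\right) + 156 = \left(188 - 564 i \sqrt{3}\right) + 156 = 344 - 564 i \sqrt{3}$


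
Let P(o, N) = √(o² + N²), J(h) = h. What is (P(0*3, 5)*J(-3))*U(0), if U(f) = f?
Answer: 0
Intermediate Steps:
P(o, N) = √(N² + o²)
(P(0*3, 5)*J(-3))*U(0) = (√(5² + (0*3)²)*(-3))*0 = (√(25 + 0²)*(-3))*0 = (√(25 + 0)*(-3))*0 = (√25*(-3))*0 = (5*(-3))*0 = -15*0 = 0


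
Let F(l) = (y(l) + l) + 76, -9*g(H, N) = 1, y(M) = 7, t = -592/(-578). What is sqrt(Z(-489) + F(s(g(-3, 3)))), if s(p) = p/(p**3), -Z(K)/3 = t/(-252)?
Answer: sqrt(20903190)/357 ≈ 12.807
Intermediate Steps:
t = 296/289 (t = -592*(-1/578) = 296/289 ≈ 1.0242)
g(H, N) = -1/9 (g(H, N) = -1/9*1 = -1/9)
Z(K) = 74/6069 (Z(K) = -888/(289*(-252)) = -888*(-1)/(289*252) = -3*(-74/18207) = 74/6069)
s(p) = p**(-2) (s(p) = p/p**3 = p**(-2))
F(l) = 83 + l (F(l) = (7 + l) + 76 = 83 + l)
sqrt(Z(-489) + F(s(g(-3, 3)))) = sqrt(74/6069 + (83 + (-1/9)**(-2))) = sqrt(74/6069 + (83 + 81)) = sqrt(74/6069 + 164) = sqrt(995390/6069) = sqrt(20903190)/357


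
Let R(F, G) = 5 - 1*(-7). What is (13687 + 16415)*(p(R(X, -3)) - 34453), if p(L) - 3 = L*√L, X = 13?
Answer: -1037013900 + 722448*√3 ≈ -1.0358e+9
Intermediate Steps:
R(F, G) = 12 (R(F, G) = 5 + 7 = 12)
p(L) = 3 + L^(3/2) (p(L) = 3 + L*√L = 3 + L^(3/2))
(13687 + 16415)*(p(R(X, -3)) - 34453) = (13687 + 16415)*((3 + 12^(3/2)) - 34453) = 30102*((3 + 24*√3) - 34453) = 30102*(-34450 + 24*√3) = -1037013900 + 722448*√3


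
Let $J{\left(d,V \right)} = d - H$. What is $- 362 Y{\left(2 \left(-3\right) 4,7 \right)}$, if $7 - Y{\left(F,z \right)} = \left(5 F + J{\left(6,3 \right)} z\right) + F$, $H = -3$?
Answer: $-31856$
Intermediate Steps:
$J{\left(d,V \right)} = 3 + d$ ($J{\left(d,V \right)} = d - -3 = d + 3 = 3 + d$)
$Y{\left(F,z \right)} = 7 - 9 z - 6 F$ ($Y{\left(F,z \right)} = 7 - \left(\left(5 F + \left(3 + 6\right) z\right) + F\right) = 7 - \left(\left(5 F + 9 z\right) + F\right) = 7 - \left(6 F + 9 z\right) = 7 - 9 z - 6 F$)
$- 362 Y{\left(2 \left(-3\right) 4,7 \right)} = - 362 \left(7 - 63 - 6 \cdot 2 \left(-3\right) 4\right) = - 362 \left(7 - 63 - 6 \left(\left(-6\right) 4\right)\right) = - 362 \left(7 - 63 - -144\right) = - 362 \left(7 - 63 + 144\right) = \left(-362\right) 88 = -31856$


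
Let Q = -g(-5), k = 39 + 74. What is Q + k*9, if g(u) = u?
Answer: 1022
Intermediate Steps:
k = 113
Q = 5 (Q = -1*(-5) = 5)
Q + k*9 = 5 + 113*9 = 5 + 1017 = 1022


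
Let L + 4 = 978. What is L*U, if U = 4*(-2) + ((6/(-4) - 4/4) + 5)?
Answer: -5357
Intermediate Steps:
L = 974 (L = -4 + 978 = 974)
U = -11/2 (U = -8 + ((6*(-¼) - 4*¼) + 5) = -8 + ((-3/2 - 1) + 5) = -8 + (-5/2 + 5) = -8 + 5/2 = -11/2 ≈ -5.5000)
L*U = 974*(-11/2) = -5357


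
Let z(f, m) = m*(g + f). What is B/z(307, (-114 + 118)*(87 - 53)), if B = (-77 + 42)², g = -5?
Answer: 1225/41072 ≈ 0.029826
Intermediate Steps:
B = 1225 (B = (-35)² = 1225)
z(f, m) = m*(-5 + f)
B/z(307, (-114 + 118)*(87 - 53)) = 1225/((((-114 + 118)*(87 - 53))*(-5 + 307))) = 1225/(((4*34)*302)) = 1225/((136*302)) = 1225/41072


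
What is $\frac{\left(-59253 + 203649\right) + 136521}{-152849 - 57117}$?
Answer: $- \frac{280917}{209966} \approx -1.3379$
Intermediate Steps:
$\frac{\left(-59253 + 203649\right) + 136521}{-152849 - 57117} = \frac{144396 + 136521}{-209966} = 280917 \left(- \frac{1}{209966}\right) = - \frac{280917}{209966}$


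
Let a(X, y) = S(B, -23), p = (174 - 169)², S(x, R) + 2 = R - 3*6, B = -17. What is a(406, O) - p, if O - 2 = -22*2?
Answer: -68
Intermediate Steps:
S(x, R) = -20 + R (S(x, R) = -2 + (R - 3*6) = -2 + (R - 18) = -2 + (-18 + R) = -20 + R)
O = -42 (O = 2 - 22*2 = 2 - 44 = -42)
p = 25 (p = 5² = 25)
a(X, y) = -43 (a(X, y) = -20 - 23 = -43)
a(406, O) - p = -43 - 1*25 = -43 - 25 = -68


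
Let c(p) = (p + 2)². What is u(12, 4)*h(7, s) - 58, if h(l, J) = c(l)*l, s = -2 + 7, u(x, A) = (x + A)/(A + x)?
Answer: 509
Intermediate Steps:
c(p) = (2 + p)²
u(x, A) = 1 (u(x, A) = (A + x)/(A + x) = 1)
s = 5
h(l, J) = l*(2 + l)² (h(l, J) = (2 + l)²*l = l*(2 + l)²)
u(12, 4)*h(7, s) - 58 = 1*(7*(2 + 7)²) - 58 = 1*(7*9²) - 58 = 1*(7*81) - 58 = 1*567 - 58 = 567 - 58 = 509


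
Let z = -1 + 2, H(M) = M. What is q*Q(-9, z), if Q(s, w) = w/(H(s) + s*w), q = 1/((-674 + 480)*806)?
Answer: 1/2814552 ≈ 3.5530e-7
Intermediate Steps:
z = 1
q = -1/156364 (q = (1/806)/(-194) = -1/194*1/806 = -1/156364 ≈ -6.3953e-6)
Q(s, w) = w/(s + s*w)
q*Q(-9, z) = -1/(156364*(-9)*(1 + 1)) = -(-1)/(156364*9*2) = -1/156364*(-1/18) = 1/2814552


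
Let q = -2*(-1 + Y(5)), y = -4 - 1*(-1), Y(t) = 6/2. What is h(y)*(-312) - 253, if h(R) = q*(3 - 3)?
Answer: -253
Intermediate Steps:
Y(t) = 3 (Y(t) = 6*(1/2) = 3)
y = -3 (y = -4 + 1 = -3)
q = -4 (q = -2*(-1 + 3) = -2*2 = -4)
h(R) = 0 (h(R) = -4*(3 - 3) = -4*0 = 0)
h(y)*(-312) - 253 = 0*(-312) - 253 = 0 - 253 = -253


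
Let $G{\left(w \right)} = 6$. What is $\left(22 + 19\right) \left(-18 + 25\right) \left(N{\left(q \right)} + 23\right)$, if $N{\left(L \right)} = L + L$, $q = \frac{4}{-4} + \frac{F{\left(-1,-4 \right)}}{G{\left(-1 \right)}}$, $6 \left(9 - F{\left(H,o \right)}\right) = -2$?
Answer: $\frac{62279}{9} \approx 6919.9$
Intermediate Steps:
$F{\left(H,o \right)} = \frac{28}{3}$ ($F{\left(H,o \right)} = 9 - - \frac{1}{3} = 9 + \frac{1}{3} = \frac{28}{3}$)
$q = \frac{5}{9}$ ($q = \frac{4}{-4} + \frac{28}{3 \cdot 6} = 4 \left(- \frac{1}{4}\right) + \frac{28}{3} \cdot \frac{1}{6} = -1 + \frac{14}{9} = \frac{5}{9} \approx 0.55556$)
$N{\left(L \right)} = 2 L$
$\left(22 + 19\right) \left(-18 + 25\right) \left(N{\left(q \right)} + 23\right) = \left(22 + 19\right) \left(-18 + 25\right) \left(2 \cdot \frac{5}{9} + 23\right) = 41 \cdot 7 \left(\frac{10}{9} + 23\right) = 287 \cdot \frac{217}{9} = \frac{62279}{9}$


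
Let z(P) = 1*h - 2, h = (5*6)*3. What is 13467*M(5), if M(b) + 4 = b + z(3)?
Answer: 1198563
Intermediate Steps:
h = 90 (h = 30*3 = 90)
z(P) = 88 (z(P) = 1*90 - 2 = 90 - 2 = 88)
M(b) = 84 + b (M(b) = -4 + (b + 88) = -4 + (88 + b) = 84 + b)
13467*M(5) = 13467*(84 + 5) = 13467*89 = 1198563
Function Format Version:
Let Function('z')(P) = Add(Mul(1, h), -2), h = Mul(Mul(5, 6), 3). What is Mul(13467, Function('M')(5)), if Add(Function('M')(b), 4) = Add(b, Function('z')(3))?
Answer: 1198563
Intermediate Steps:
h = 90 (h = Mul(30, 3) = 90)
Function('z')(P) = 88 (Function('z')(P) = Add(Mul(1, 90), -2) = Add(90, -2) = 88)
Function('M')(b) = Add(84, b) (Function('M')(b) = Add(-4, Add(b, 88)) = Add(-4, Add(88, b)) = Add(84, b))
Mul(13467, Function('M')(5)) = Mul(13467, Add(84, 5)) = Mul(13467, 89) = 1198563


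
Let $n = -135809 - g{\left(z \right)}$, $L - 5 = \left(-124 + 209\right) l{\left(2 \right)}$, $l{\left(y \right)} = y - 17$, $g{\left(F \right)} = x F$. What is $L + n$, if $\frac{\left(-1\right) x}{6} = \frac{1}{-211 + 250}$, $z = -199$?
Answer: $- \frac{1782425}{13} \approx -1.3711 \cdot 10^{5}$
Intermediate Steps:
$x = - \frac{2}{13}$ ($x = - \frac{6}{-211 + 250} = - \frac{6}{39} = \left(-6\right) \frac{1}{39} = - \frac{2}{13} \approx -0.15385$)
$g{\left(F \right)} = - \frac{2 F}{13}$
$l{\left(y \right)} = -17 + y$
$L = -1270$ ($L = 5 + \left(-124 + 209\right) \left(-17 + 2\right) = 5 + 85 \left(-15\right) = 5 - 1275 = -1270$)
$n = - \frac{1765915}{13}$ ($n = -135809 - \left(- \frac{2}{13}\right) \left(-199\right) = -135809 - \frac{398}{13} = - \frac{1765915}{13} \approx -1.3584 \cdot 10^{5}$)
$L + n = -1270 - \frac{1765915}{13} = - \frac{1782425}{13}$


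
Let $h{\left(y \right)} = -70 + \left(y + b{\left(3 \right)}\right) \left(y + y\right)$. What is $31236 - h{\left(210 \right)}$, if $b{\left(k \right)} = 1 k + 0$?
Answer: $-58154$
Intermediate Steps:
$b{\left(k \right)} = k$ ($b{\left(k \right)} = k + 0 = k$)
$h{\left(y \right)} = -70 + 2 y \left(3 + y\right)$ ($h{\left(y \right)} = -70 + \left(y + 3\right) \left(y + y\right) = -70 + \left(3 + y\right) 2 y = -70 + 2 y \left(3 + y\right)$)
$31236 - h{\left(210 \right)} = 31236 - \left(-70 + 2 \cdot 210^{2} + 6 \cdot 210\right) = 31236 - \left(-70 + 2 \cdot 44100 + 1260\right) = 31236 - \left(-70 + 88200 + 1260\right) = 31236 - 89390 = -58154$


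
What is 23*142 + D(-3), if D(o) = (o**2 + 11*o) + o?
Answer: 3239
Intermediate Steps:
D(o) = o**2 + 12*o
23*142 + D(-3) = 23*142 - 3*(12 - 3) = 3266 - 3*9 = 3266 - 27 = 3239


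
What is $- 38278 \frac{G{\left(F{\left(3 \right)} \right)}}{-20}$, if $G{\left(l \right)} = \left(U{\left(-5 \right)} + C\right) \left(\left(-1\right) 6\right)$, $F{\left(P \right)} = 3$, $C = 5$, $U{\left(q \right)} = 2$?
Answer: $- \frac{401919}{5} \approx -80384.0$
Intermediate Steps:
$G{\left(l \right)} = -42$ ($G{\left(l \right)} = \left(2 + 5\right) \left(\left(-1\right) 6\right) = 7 \left(-6\right) = -42$)
$- 38278 \frac{G{\left(F{\left(3 \right)} \right)}}{-20} = - 38278 \left(- \frac{42}{-20}\right) = - 38278 \left(\left(-42\right) \left(- \frac{1}{20}\right)\right) = \left(-38278\right) \frac{21}{10} = - \frac{401919}{5}$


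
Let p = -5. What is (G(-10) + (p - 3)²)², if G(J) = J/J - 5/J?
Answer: 17161/4 ≈ 4290.3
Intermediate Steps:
G(J) = 1 - 5/J
(G(-10) + (p - 3)²)² = ((-5 - 10)/(-10) + (-5 - 3)²)² = (-⅒*(-15) + (-8)²)² = (3/2 + 64)² = (131/2)² = 17161/4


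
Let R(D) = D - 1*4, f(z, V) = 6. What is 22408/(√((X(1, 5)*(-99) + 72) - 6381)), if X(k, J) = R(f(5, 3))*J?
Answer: -22408*I*√811/2433 ≈ -262.28*I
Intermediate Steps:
R(D) = -4 + D (R(D) = D - 4 = -4 + D)
X(k, J) = 2*J (X(k, J) = (-4 + 6)*J = 2*J)
22408/(√((X(1, 5)*(-99) + 72) - 6381)) = 22408/(√(((2*5)*(-99) + 72) - 6381)) = 22408/(√((10*(-99) + 72) - 6381)) = 22408/(√((-990 + 72) - 6381)) = 22408/(√(-918 - 6381)) = 22408/(√(-7299)) = 22408/((3*I*√811)) = 22408*(-I*√811/2433) = -22408*I*√811/2433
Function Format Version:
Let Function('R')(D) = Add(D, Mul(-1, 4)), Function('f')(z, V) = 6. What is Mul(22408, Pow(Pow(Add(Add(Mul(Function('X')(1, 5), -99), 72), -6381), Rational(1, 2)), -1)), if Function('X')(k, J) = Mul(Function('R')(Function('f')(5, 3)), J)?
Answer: Mul(Rational(-22408, 2433), I, Pow(811, Rational(1, 2))) ≈ Mul(-262.28, I)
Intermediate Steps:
Function('R')(D) = Add(-4, D) (Function('R')(D) = Add(D, -4) = Add(-4, D))
Function('X')(k, J) = Mul(2, J) (Function('X')(k, J) = Mul(Add(-4, 6), J) = Mul(2, J))
Mul(22408, Pow(Pow(Add(Add(Mul(Function('X')(1, 5), -99), 72), -6381), Rational(1, 2)), -1)) = Mul(22408, Pow(Pow(Add(Add(Mul(Mul(2, 5), -99), 72), -6381), Rational(1, 2)), -1)) = Mul(22408, Pow(Pow(Add(Add(Mul(10, -99), 72), -6381), Rational(1, 2)), -1)) = Mul(22408, Pow(Pow(Add(Add(-990, 72), -6381), Rational(1, 2)), -1)) = Mul(22408, Pow(Pow(Add(-918, -6381), Rational(1, 2)), -1)) = Mul(22408, Pow(Pow(-7299, Rational(1, 2)), -1)) = Mul(22408, Pow(Mul(3, I, Pow(811, Rational(1, 2))), -1)) = Mul(22408, Mul(Rational(-1, 2433), I, Pow(811, Rational(1, 2)))) = Mul(Rational(-22408, 2433), I, Pow(811, Rational(1, 2)))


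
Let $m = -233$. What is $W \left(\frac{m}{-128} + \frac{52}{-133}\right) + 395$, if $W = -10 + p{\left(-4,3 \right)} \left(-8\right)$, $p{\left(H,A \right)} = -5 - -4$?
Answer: $\frac{3337907}{8512} \approx 392.14$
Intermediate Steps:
$p{\left(H,A \right)} = -1$ ($p{\left(H,A \right)} = -5 + 4 = -1$)
$W = -2$ ($W = -10 - -8 = -10 + 8 = -2$)
$W \left(\frac{m}{-128} + \frac{52}{-133}\right) + 395 = - 2 \left(- \frac{233}{-128} + \frac{52}{-133}\right) + 395 = - 2 \left(\left(-233\right) \left(- \frac{1}{128}\right) + 52 \left(- \frac{1}{133}\right)\right) + 395 = - 2 \left(\frac{233}{128} - \frac{52}{133}\right) + 395 = \left(-2\right) \frac{24333}{17024} + 395 = - \frac{24333}{8512} + 395 = \frac{3337907}{8512}$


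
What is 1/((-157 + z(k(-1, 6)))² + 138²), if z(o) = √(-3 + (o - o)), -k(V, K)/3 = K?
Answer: I/(2*(157*√3 + 21845*I)) ≈ 2.2885e-5 + 2.8488e-7*I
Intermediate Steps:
k(V, K) = -3*K
z(o) = I*√3 (z(o) = √(-3 + 0) = √(-3) = I*√3)
1/((-157 + z(k(-1, 6)))² + 138²) = 1/((-157 + I*√3)² + 138²) = 1/((-157 + I*√3)² + 19044) = 1/(19044 + (-157 + I*√3)²)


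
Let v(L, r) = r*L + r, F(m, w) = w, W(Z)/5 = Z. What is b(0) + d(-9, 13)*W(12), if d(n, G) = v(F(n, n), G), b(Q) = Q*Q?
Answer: -6240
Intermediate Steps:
W(Z) = 5*Z
b(Q) = Q²
v(L, r) = r + L*r (v(L, r) = L*r + r = r + L*r)
d(n, G) = G*(1 + n)
b(0) + d(-9, 13)*W(12) = 0² + (13*(1 - 9))*(5*12) = 0 + (13*(-8))*60 = 0 - 104*60 = 0 - 6240 = -6240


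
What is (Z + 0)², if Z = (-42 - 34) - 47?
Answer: 15129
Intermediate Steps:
Z = -123 (Z = -76 - 47 = -123)
(Z + 0)² = (-123 + 0)² = (-123)² = 15129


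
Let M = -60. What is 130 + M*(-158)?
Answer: 9610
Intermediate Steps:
130 + M*(-158) = 130 - 60*(-158) = 130 + 9480 = 9610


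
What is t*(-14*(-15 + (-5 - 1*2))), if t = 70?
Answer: 21560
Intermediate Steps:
t*(-14*(-15 + (-5 - 1*2))) = 70*(-14*(-15 + (-5 - 1*2))) = 70*(-14*(-15 + (-5 - 2))) = 70*(-14*(-15 - 7)) = 70*(-14*(-22)) = 70*308 = 21560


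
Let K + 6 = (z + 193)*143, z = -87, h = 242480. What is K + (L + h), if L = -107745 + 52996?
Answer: 202883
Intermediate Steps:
L = -54749
K = 15152 (K = -6 + (-87 + 193)*143 = -6 + 106*143 = -6 + 15158 = 15152)
K + (L + h) = 15152 + (-54749 + 242480) = 15152 + 187731 = 202883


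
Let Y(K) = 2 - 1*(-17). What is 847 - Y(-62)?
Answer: 828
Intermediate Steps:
Y(K) = 19 (Y(K) = 2 + 17 = 19)
847 - Y(-62) = 847 - 1*19 = 847 - 19 = 828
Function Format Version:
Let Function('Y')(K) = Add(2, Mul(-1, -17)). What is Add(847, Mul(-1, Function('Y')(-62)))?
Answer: 828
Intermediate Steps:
Function('Y')(K) = 19 (Function('Y')(K) = Add(2, 17) = 19)
Add(847, Mul(-1, Function('Y')(-62))) = Add(847, Mul(-1, 19)) = Add(847, -19) = 828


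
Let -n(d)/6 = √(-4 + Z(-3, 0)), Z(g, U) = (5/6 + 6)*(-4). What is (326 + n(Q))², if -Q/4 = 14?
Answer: 105148 - 1304*I*√282 ≈ 1.0515e+5 - 21898.0*I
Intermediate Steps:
Z(g, U) = -82/3 (Z(g, U) = (5*(⅙) + 6)*(-4) = (⅚ + 6)*(-4) = (41/6)*(-4) = -82/3)
Q = -56 (Q = -4*14 = -56)
n(d) = -2*I*√282 (n(d) = -6*√(-4 - 82/3) = -2*I*√282)
(326 + n(Q))² = (326 - 2*I*√282)²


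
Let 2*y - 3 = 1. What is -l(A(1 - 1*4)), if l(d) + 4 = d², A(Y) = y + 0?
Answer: 0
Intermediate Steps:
y = 2 (y = 3/2 + (½)*1 = 3/2 + ½ = 2)
A(Y) = 2 (A(Y) = 2 + 0 = 2)
l(d) = -4 + d²
-l(A(1 - 1*4)) = -(-4 + 2²) = -(-4 + 4) = -1*0 = 0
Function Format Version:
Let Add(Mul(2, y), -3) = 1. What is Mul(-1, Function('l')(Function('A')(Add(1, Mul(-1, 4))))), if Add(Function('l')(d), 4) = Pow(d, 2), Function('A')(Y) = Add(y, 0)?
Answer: 0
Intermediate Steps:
y = 2 (y = Add(Rational(3, 2), Mul(Rational(1, 2), 1)) = Add(Rational(3, 2), Rational(1, 2)) = 2)
Function('A')(Y) = 2 (Function('A')(Y) = Add(2, 0) = 2)
Function('l')(d) = Add(-4, Pow(d, 2))
Mul(-1, Function('l')(Function('A')(Add(1, Mul(-1, 4))))) = Mul(-1, Add(-4, Pow(2, 2))) = Mul(-1, Add(-4, 4)) = Mul(-1, 0) = 0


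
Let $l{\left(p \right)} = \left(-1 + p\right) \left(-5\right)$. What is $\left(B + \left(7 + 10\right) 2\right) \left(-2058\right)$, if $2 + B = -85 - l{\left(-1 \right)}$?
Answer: $129654$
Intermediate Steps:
$l{\left(p \right)} = 5 - 5 p$
$B = -97$ ($B = -2 - \left(90 + 5\right) = -2 - 95 = -97$)
$\left(B + \left(7 + 10\right) 2\right) \left(-2058\right) = \left(-97 + \left(7 + 10\right) 2\right) \left(-2058\right) = \left(-97 + 17 \cdot 2\right) \left(-2058\right) = \left(-97 + 34\right) \left(-2058\right) = \left(-63\right) \left(-2058\right) = 129654$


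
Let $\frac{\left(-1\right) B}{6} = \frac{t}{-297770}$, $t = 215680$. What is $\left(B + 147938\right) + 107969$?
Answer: $\frac{7620272147}{29777} \approx 2.5591 \cdot 10^{5}$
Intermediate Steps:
$B = \frac{129408}{29777}$ ($B = - 6 \frac{215680}{-297770} = - 6 \cdot 215680 \left(- \frac{1}{297770}\right) = \left(-6\right) \left(- \frac{21568}{29777}\right) = \frac{129408}{29777} \approx 4.3459$)
$\left(B + 147938\right) + 107969 = \left(\frac{129408}{29777} + 147938\right) + 107969 = \frac{4405279234}{29777} + 107969 = \frac{7620272147}{29777}$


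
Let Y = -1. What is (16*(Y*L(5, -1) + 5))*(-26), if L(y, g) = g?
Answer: -2496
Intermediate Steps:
(16*(Y*L(5, -1) + 5))*(-26) = (16*(-1*(-1) + 5))*(-26) = (16*(1 + 5))*(-26) = (16*6)*(-26) = 96*(-26) = -2496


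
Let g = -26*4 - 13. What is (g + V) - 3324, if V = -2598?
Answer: -6039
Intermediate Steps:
g = -117 (g = -104 - 13 = -117)
(g + V) - 3324 = (-117 - 2598) - 3324 = -2715 - 3324 = -6039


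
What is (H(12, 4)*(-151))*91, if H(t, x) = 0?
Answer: 0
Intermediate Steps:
(H(12, 4)*(-151))*91 = (0*(-151))*91 = 0*91 = 0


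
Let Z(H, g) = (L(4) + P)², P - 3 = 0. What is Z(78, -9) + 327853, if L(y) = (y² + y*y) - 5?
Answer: 328753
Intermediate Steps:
P = 3 (P = 3 + 0 = 3)
L(y) = -5 + 2*y² (L(y) = (y² + y²) - 5 = 2*y² - 5 = -5 + 2*y²)
Z(H, g) = 900 (Z(H, g) = ((-5 + 2*4²) + 3)² = ((-5 + 2*16) + 3)² = ((-5 + 32) + 3)² = (27 + 3)² = 30² = 900)
Z(78, -9) + 327853 = 900 + 327853 = 328753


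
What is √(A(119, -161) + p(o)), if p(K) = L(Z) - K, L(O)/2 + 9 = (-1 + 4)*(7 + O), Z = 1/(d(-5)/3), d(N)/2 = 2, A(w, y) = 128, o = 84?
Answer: √290/2 ≈ 8.5147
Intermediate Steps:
d(N) = 4 (d(N) = 2*2 = 4)
Z = ¾ (Z = 1/(4/3) = ¾ ≈ 0.75000)
L(O) = 24 + 6*O (L(O) = -18 + 2*((-1 + 4)*(7 + O)) = -18 + 2*(3*(7 + O)) = -18 + 2*(21 + 3*O) = -18 + (42 + 6*O) = 24 + 6*O)
p(K) = 57/2 - K (p(K) = (24 + 6*(¾)) - K = (24 + 9/2) - K = 57/2 - K)
√(A(119, -161) + p(o)) = √(128 + (57/2 - 1*84)) = √(128 + (57/2 - 84)) = √(128 - 111/2) = √(145/2) = √290/2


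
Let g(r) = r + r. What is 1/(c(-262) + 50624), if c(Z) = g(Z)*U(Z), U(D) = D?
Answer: 1/187912 ≈ 5.3216e-6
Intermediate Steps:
g(r) = 2*r
c(Z) = 2*Z**2 (c(Z) = (2*Z)*Z = 2*Z**2)
1/(c(-262) + 50624) = 1/(2*(-262)**2 + 50624) = 1/(2*68644 + 50624) = 1/(137288 + 50624) = 1/187912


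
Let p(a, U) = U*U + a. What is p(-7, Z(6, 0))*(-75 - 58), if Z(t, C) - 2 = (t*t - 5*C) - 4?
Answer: -152817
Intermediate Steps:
Z(t, C) = -2 + t**2 - 5*C (Z(t, C) = 2 + ((t*t - 5*C) - 4) = 2 + ((t**2 - 5*C) - 4) = 2 + (-4 + t**2 - 5*C) = -2 + t**2 - 5*C)
p(a, U) = a + U**2 (p(a, U) = U**2 + a = a + U**2)
p(-7, Z(6, 0))*(-75 - 58) = (-7 + (-2 + 6**2 - 5*0)**2)*(-75 - 58) = (-7 + (-2 + 36 + 0)**2)*(-133) = (-7 + 34**2)*(-133) = (-7 + 1156)*(-133) = 1149*(-133) = -152817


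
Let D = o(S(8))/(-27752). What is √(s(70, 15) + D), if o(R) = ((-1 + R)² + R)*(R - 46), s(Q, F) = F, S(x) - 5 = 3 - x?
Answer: √722117447/6938 ≈ 3.8732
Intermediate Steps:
S(x) = 8 - x (S(x) = 5 + (3 - x) = 8 - x)
o(R) = (-46 + R)*(R + (-1 + R)²) (o(R) = (R + (-1 + R)²)*(-46 + R) = (-46 + R)*(R + (-1 + R)²))
D = 23/13876 (D = (-46 + (8 - 1*8)³ - 47*(8 - 1*8)² + 47*(8 - 1*8))/(-27752) = (-46 + (8 - 8)³ - 47*(8 - 8)² + 47*(8 - 8))*(-1/27752) = (-46 + 0³ - 47*0² + 47*0)*(-1/27752) = (-46 + 0 - 47*0 + 0)*(-1/27752) = (-46 + 0 + 0 + 0)*(-1/27752) = -46*(-1/27752) = 23/13876 ≈ 0.0016575)
√(s(70, 15) + D) = √(15 + 23/13876) = √(208163/13876) = √722117447/6938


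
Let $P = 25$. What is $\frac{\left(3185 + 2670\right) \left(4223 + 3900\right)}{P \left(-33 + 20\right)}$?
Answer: $- \frac{9512033}{65} \approx -1.4634 \cdot 10^{5}$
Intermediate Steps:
$\frac{\left(3185 + 2670\right) \left(4223 + 3900\right)}{P \left(-33 + 20\right)} = \frac{\left(3185 + 2670\right) \left(4223 + 3900\right)}{25 \left(-33 + 20\right)} = \frac{5855 \cdot 8123}{25 \left(-13\right)} = \frac{47560165}{-325} = 47560165 \left(- \frac{1}{325}\right) = - \frac{9512033}{65}$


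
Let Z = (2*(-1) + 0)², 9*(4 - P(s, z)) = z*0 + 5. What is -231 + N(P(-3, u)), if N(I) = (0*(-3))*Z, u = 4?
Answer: -231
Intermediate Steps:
P(s, z) = 31/9 (P(s, z) = 4 - (z*0 + 5)/9 = 4 - (0 + 5)/9 = 4 - ⅑*5 = 4 - 5/9 = 31/9)
Z = 4 (Z = (-2 + 0)² = (-2)² = 4)
N(I) = 0 (N(I) = (0*(-3))*4 = 0*4 = 0)
-231 + N(P(-3, u)) = -231 + 0 = -231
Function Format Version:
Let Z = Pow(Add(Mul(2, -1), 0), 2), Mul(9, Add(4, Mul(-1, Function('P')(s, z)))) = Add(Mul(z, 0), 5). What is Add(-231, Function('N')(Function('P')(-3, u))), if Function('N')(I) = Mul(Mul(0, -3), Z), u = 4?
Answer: -231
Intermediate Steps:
Function('P')(s, z) = Rational(31, 9) (Function('P')(s, z) = Add(4, Mul(Rational(-1, 9), Add(Mul(z, 0), 5))) = Add(4, Mul(Rational(-1, 9), Add(0, 5))) = Add(4, Mul(Rational(-1, 9), 5)) = Add(4, Rational(-5, 9)) = Rational(31, 9))
Z = 4 (Z = Pow(Add(-2, 0), 2) = Pow(-2, 2) = 4)
Function('N')(I) = 0 (Function('N')(I) = Mul(Mul(0, -3), 4) = Mul(0, 4) = 0)
Add(-231, Function('N')(Function('P')(-3, u))) = Add(-231, 0) = -231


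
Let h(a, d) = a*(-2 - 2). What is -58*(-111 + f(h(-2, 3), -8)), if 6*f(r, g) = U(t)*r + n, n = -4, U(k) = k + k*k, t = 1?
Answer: 6322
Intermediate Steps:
U(k) = k + k²
h(a, d) = -4*a (h(a, d) = a*(-4) = -4*a)
f(r, g) = -⅔ + r/3 (f(r, g) = ((1*(1 + 1))*r - 4)/6 = ((1*2)*r - 4)/6 = (2*r - 4)/6 = (-4 + 2*r)/6 = -⅔ + r/3)
-58*(-111 + f(h(-2, 3), -8)) = -58*(-111 + (-⅔ + (-4*(-2))/3)) = -58*(-111 + (-⅔ + (⅓)*8)) = -58*(-111 + (-⅔ + 8/3)) = -58*(-111 + 2) = -58*(-109) = 6322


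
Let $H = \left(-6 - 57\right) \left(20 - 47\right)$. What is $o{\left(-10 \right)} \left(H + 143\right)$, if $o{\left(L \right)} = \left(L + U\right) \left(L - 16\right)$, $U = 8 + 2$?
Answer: $0$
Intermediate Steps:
$U = 10$
$o{\left(L \right)} = \left(-16 + L\right) \left(10 + L\right)$ ($o{\left(L \right)} = \left(L + 10\right) \left(L - 16\right) = \left(10 + L\right) \left(-16 + L\right) = \left(-16 + L\right) \left(10 + L\right)$)
$H = 1701$ ($H = \left(-63\right) \left(-27\right) = 1701$)
$o{\left(-10 \right)} \left(H + 143\right) = \left(-160 + \left(-10\right)^{2} - -60\right) \left(1701 + 143\right) = \left(-160 + 100 + 60\right) 1844 = 0 \cdot 1844 = 0$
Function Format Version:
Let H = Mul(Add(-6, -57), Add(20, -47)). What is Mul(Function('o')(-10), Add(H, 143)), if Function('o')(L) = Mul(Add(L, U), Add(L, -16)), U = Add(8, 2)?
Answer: 0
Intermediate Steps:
U = 10
Function('o')(L) = Mul(Add(-16, L), Add(10, L)) (Function('o')(L) = Mul(Add(L, 10), Add(L, -16)) = Mul(Add(10, L), Add(-16, L)) = Mul(Add(-16, L), Add(10, L)))
H = 1701 (H = Mul(-63, -27) = 1701)
Mul(Function('o')(-10), Add(H, 143)) = Mul(Add(-160, Pow(-10, 2), Mul(-6, -10)), Add(1701, 143)) = Mul(Add(-160, 100, 60), 1844) = Mul(0, 1844) = 0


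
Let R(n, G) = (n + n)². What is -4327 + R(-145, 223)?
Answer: 79773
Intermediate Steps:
R(n, G) = 4*n² (R(n, G) = (2*n)² = 4*n²)
-4327 + R(-145, 223) = -4327 + 4*(-145)² = -4327 + 4*21025 = -4327 + 84100 = 79773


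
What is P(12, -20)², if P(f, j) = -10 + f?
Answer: 4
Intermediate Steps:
P(12, -20)² = (-10 + 12)² = 2² = 4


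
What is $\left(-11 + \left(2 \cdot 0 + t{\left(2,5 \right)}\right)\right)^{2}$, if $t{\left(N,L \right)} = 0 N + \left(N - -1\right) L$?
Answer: $16$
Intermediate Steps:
$t{\left(N,L \right)} = L \left(1 + N\right)$ ($t{\left(N,L \right)} = 0 + \left(N + 1\right) L = 0 + \left(1 + N\right) L = 0 + L \left(1 + N\right) = L \left(1 + N\right)$)
$\left(-11 + \left(2 \cdot 0 + t{\left(2,5 \right)}\right)\right)^{2} = \left(-11 + \left(2 \cdot 0 + 5 \left(1 + 2\right)\right)\right)^{2} = \left(-11 + \left(0 + 5 \cdot 3\right)\right)^{2} = \left(-11 + \left(0 + 15\right)\right)^{2} = \left(-11 + 15\right)^{2} = 4^{2} = 16$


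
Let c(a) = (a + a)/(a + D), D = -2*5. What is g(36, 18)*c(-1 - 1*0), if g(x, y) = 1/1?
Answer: 2/11 ≈ 0.18182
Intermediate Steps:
g(x, y) = 1
D = -10
c(a) = 2*a/(-10 + a) (c(a) = (a + a)/(a - 10) = (2*a)/(-10 + a) = 2*a/(-10 + a))
g(36, 18)*c(-1 - 1*0) = 1*(2*(-1 - 1*0)/(-10 + (-1 - 1*0))) = 1*(2*(-1 + 0)/(-10 + (-1 + 0))) = 1*(2*(-1)/(-10 - 1)) = 1*(2*(-1)/(-11)) = 1*(2*(-1)*(-1/11)) = 1*(2/11) = 2/11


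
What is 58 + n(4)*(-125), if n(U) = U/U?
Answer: -67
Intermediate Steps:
n(U) = 1
58 + n(4)*(-125) = 58 + 1*(-125) = 58 - 125 = -67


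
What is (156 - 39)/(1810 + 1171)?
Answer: 117/2981 ≈ 0.039249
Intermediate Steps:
(156 - 39)/(1810 + 1171) = 117/2981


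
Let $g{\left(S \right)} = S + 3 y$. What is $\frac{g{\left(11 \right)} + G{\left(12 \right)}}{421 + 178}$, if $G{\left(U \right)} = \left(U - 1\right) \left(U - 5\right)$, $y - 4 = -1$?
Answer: $\frac{97}{599} \approx 0.16194$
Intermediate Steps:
$y = 3$ ($y = 4 - 1 = 3$)
$G{\left(U \right)} = \left(-1 + U\right) \left(-5 + U\right)$ ($G{\left(U \right)} = \left(U - 1\right) \left(-5 + U\right) = \left(-1 + U\right) \left(-5 + U\right)$)
$g{\left(S \right)} = 9 + S$ ($g{\left(S \right)} = S + 3 \cdot 3 = S + 9 = 9 + S$)
$\frac{g{\left(11 \right)} + G{\left(12 \right)}}{421 + 178} = \frac{\left(9 + 11\right) + \left(5 + 12^{2} - 72\right)}{421 + 178} = \frac{20 + \left(5 + 144 - 72\right)}{599} = \left(20 + 77\right) \frac{1}{599} = 97 \cdot \frac{1}{599} = \frac{97}{599}$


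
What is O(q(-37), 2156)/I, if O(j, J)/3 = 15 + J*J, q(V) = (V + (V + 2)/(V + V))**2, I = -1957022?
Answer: -13945053/1957022 ≈ -7.1256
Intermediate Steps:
q(V) = (V + (2 + V)/(2*V))**2 (q(V) = (V + (2 + V)/((2*V)))**2 = (V + (2 + V)*(1/(2*V)))**2 = (V + (2 + V)/(2*V))**2)
O(j, J) = 45 + 3*J**2 (O(j, J) = 3*(15 + J*J) = 3*(15 + J**2) = 45 + 3*J**2)
O(q(-37), 2156)/I = (45 + 3*2156**2)/(-1957022) = (45 + 3*4648336)*(-1/1957022) = (45 + 13945008)*(-1/1957022) = 13945053*(-1/1957022) = -13945053/1957022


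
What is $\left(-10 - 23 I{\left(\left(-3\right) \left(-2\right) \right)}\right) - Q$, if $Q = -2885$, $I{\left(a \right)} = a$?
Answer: $2737$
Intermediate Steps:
$\left(-10 - 23 I{\left(\left(-3\right) \left(-2\right) \right)}\right) - Q = \left(-10 - 23 \left(\left(-3\right) \left(-2\right)\right)\right) - -2885 = \left(-10 - 138\right) + 2885 = -148 + 2885 = 2737$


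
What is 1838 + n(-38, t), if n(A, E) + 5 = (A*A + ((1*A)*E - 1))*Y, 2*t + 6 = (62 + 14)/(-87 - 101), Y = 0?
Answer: 1833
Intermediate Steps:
t = -301/94 (t = -3 + ((62 + 14)/(-87 - 101))/2 = -3 + (76/(-188))/2 = -3 + (76*(-1/188))/2 = -3 + (½)*(-19/47) = -3 - 19/94 = -301/94 ≈ -3.2021)
n(A, E) = -5 (n(A, E) = -5 + (A*A + ((1*A)*E - 1))*0 = -5 + (A² + (A*E - 1))*0 = -5 + (A² + (-1 + A*E))*0 = -5 + (-1 + A² + A*E)*0 = -5 + 0 = -5)
1838 + n(-38, t) = 1838 - 5 = 1833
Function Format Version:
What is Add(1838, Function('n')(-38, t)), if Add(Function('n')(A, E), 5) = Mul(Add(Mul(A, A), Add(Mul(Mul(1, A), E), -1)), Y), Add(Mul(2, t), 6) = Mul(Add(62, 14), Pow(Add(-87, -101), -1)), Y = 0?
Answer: 1833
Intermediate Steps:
t = Rational(-301, 94) (t = Add(-3, Mul(Rational(1, 2), Mul(Add(62, 14), Pow(Add(-87, -101), -1)))) = Add(-3, Mul(Rational(1, 2), Mul(76, Pow(-188, -1)))) = Add(-3, Mul(Rational(1, 2), Mul(76, Rational(-1, 188)))) = Add(-3, Mul(Rational(1, 2), Rational(-19, 47))) = Add(-3, Rational(-19, 94)) = Rational(-301, 94) ≈ -3.2021)
Function('n')(A, E) = -5 (Function('n')(A, E) = Add(-5, Mul(Add(Mul(A, A), Add(Mul(Mul(1, A), E), -1)), 0)) = Add(-5, Mul(Add(Pow(A, 2), Add(Mul(A, E), -1)), 0)) = Add(-5, Mul(Add(Pow(A, 2), Add(-1, Mul(A, E))), 0)) = Add(-5, Mul(Add(-1, Pow(A, 2), Mul(A, E)), 0)) = Add(-5, 0) = -5)
Add(1838, Function('n')(-38, t)) = Add(1838, -5) = 1833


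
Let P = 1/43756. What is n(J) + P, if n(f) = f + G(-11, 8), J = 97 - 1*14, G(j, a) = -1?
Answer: 3587993/43756 ≈ 82.000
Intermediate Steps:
J = 83 (J = 97 - 14 = 83)
n(f) = -1 + f (n(f) = f - 1 = -1 + f)
P = 1/43756 ≈ 2.2854e-5
n(J) + P = (-1 + 83) + 1/43756 = 82 + 1/43756 = 3587993/43756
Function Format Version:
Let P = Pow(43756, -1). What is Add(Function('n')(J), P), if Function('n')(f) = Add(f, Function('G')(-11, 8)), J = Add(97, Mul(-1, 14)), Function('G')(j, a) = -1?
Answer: Rational(3587993, 43756) ≈ 82.000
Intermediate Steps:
J = 83 (J = Add(97, -14) = 83)
Function('n')(f) = Add(-1, f) (Function('n')(f) = Add(f, -1) = Add(-1, f))
P = Rational(1, 43756) ≈ 2.2854e-5
Add(Function('n')(J), P) = Add(Add(-1, 83), Rational(1, 43756)) = Add(82, Rational(1, 43756)) = Rational(3587993, 43756)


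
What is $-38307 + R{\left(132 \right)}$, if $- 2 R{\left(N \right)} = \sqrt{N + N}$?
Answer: $-38307 - \sqrt{66} \approx -38315.0$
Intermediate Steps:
$R{\left(N \right)} = - \frac{\sqrt{2} \sqrt{N}}{2}$ ($R{\left(N \right)} = - \frac{\sqrt{N + N}}{2} = - \frac{\sqrt{2 N}}{2} = - \frac{\sqrt{2} \sqrt{N}}{2}$)
$-38307 + R{\left(132 \right)} = -38307 - \frac{\sqrt{2} \sqrt{132}}{2} = -38307 - \frac{\sqrt{2} \cdot 2 \sqrt{33}}{2} = -38307 - \sqrt{66}$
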